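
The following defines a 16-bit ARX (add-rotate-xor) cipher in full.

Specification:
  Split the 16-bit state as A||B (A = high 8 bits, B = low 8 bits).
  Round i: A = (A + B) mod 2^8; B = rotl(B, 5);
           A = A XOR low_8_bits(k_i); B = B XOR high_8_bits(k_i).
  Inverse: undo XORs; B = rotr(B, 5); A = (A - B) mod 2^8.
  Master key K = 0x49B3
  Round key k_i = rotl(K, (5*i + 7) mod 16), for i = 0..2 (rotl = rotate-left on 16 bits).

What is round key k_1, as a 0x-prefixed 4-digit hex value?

K = 0x49B3
k_0 = rotl(K, (5*0+7) mod 16) = rotl(K, 7) = 0xD9A4
k_1 = rotl(K, (5*1+7) mod 16) = rotl(K, 12) = 0x349B

0x349B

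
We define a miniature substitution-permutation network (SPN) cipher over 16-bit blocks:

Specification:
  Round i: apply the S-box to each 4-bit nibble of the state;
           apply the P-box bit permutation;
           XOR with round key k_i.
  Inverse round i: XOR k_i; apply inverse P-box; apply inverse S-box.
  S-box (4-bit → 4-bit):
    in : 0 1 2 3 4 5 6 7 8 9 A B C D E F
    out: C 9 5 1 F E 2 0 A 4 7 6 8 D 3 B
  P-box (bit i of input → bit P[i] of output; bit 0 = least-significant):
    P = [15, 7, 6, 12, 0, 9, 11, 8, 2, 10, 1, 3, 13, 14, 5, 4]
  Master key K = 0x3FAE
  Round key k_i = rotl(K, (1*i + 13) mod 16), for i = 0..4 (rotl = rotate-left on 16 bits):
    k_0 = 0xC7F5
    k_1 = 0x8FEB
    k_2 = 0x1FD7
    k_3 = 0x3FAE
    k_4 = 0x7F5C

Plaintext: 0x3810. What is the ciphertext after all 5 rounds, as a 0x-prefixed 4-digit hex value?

0x11E5

s_0 = plaintext = 0x3810
s_1 = Round(s_0, k_0) = 0xF2BC
s_2 = Round(s_1, k_1) = 0xF5FD
s_3 = Round(s_2, k_2) = 0xE88C
s_4 = Round(s_3, k_3) = 0x48A6
s_5 = Round(s_4, k_4) = 0x11E5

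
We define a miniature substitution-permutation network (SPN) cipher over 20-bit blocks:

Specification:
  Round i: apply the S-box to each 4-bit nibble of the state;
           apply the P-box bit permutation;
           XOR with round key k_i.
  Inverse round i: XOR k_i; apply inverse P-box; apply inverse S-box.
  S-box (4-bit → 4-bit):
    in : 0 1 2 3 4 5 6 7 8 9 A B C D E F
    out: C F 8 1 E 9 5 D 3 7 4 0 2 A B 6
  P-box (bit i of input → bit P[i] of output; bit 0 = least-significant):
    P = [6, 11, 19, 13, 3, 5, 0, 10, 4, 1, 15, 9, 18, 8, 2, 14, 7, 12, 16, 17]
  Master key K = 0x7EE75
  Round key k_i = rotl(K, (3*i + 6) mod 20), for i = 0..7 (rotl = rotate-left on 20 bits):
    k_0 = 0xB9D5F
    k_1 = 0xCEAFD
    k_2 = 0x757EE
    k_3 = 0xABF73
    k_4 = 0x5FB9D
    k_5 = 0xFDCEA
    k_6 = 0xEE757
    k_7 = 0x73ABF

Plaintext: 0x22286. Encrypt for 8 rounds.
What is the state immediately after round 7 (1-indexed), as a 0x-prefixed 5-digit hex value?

s_0 = plaintext = 0x22286
s_1 = Round(s_0, k_0) = 0x1DF37
s_2 = Round(s_1, k_1) = 0x71B37
s_3 = Round(s_2, k_2) = 0x83622
s_4 = Round(s_3, k_3) = 0xE0BE3
s_5 = Round(s_4, k_4) = 0x7AF71
s_6 = Round(s_5, k_5) = 0x47025
s_7 = Round(s_6, k_6) = 0x91113
s_8 = Round(s_7, k_7) = 0x2ED40

0x91113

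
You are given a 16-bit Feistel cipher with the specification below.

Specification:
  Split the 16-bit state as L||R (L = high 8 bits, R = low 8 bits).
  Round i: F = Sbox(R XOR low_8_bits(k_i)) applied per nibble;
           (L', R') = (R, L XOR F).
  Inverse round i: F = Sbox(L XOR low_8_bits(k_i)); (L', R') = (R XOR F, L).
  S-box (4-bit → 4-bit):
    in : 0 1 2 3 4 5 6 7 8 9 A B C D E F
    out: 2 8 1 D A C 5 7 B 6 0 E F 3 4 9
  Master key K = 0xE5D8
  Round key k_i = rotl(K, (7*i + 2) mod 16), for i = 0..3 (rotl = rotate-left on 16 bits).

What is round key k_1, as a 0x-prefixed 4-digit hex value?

0xB1CB

K = 0xE5D8
k_0 = rotl(K, (7*0+2) mod 16) = rotl(K, 2) = 0x9763
k_1 = rotl(K, (7*1+2) mod 16) = rotl(K, 9) = 0xB1CB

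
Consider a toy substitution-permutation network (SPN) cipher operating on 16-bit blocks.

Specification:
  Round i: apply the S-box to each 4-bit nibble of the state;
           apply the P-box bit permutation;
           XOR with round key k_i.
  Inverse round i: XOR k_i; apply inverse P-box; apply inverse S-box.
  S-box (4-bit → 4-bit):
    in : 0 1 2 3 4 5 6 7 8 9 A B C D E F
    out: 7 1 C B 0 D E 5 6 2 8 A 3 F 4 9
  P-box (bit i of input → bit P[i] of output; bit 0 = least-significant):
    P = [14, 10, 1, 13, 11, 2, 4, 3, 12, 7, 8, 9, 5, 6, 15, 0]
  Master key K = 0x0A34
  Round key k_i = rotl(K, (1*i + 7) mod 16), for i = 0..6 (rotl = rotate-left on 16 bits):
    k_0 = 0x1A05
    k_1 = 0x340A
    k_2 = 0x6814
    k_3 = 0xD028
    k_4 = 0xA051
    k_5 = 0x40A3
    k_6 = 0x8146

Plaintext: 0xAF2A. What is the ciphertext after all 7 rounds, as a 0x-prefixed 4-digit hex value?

0xD071

s_0 = plaintext = 0xAF2A
s_1 = Round(s_0, k_0) = 0x281C
s_2 = Round(s_1, k_1) = 0xF98B
s_3 = Round(s_2, k_2) = 0x4CA1
s_4 = Round(s_3, k_3) = 0x80A0
s_5 = Round(s_4, k_4) = 0x759B
s_6 = Round(s_5, k_5) = 0xF787
s_7 = Round(s_6, k_6) = 0xD071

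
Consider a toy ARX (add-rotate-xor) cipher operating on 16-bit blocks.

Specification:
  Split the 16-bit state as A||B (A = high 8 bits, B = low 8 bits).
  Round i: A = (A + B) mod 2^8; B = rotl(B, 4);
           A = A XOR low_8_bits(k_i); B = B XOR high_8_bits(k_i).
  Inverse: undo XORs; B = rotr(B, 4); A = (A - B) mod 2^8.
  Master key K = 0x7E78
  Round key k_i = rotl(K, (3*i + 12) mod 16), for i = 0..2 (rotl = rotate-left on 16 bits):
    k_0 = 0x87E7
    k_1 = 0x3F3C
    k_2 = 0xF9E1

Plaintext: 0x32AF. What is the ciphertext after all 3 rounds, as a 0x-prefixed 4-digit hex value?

s_0 = plaintext = 0x32AF
s_1 = Round(s_0, k_0) = 0x067D
s_2 = Round(s_1, k_1) = 0xBFE8
s_3 = Round(s_2, k_2) = 0x4677

0x4677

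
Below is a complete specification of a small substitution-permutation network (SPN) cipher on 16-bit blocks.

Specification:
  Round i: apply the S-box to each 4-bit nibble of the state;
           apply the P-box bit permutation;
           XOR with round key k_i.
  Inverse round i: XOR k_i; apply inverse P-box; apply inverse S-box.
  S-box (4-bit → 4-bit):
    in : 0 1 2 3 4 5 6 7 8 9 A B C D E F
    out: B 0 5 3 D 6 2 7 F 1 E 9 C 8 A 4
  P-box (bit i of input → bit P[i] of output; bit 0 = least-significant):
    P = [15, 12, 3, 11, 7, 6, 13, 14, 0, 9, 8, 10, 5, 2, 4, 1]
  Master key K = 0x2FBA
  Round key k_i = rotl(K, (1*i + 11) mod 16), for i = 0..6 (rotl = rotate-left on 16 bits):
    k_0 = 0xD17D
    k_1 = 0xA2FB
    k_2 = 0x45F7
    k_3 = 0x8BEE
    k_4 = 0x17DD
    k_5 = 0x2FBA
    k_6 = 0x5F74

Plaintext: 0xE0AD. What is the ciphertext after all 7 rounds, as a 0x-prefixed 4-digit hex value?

0xE349

s_0 = plaintext = 0xE0AD
s_1 = Round(s_0, k_0) = 0xBF3A
s_2 = Round(s_1, k_1) = 0xBB11
s_3 = Round(s_2, k_2) = 0x41D4
s_4 = Round(s_3, k_3) = 0x43D4
s_5 = Round(s_4, k_4) = 0xDDE6
s_6 = Round(s_5, k_5) = 0x7BF8
s_7 = Round(s_6, k_6) = 0xE349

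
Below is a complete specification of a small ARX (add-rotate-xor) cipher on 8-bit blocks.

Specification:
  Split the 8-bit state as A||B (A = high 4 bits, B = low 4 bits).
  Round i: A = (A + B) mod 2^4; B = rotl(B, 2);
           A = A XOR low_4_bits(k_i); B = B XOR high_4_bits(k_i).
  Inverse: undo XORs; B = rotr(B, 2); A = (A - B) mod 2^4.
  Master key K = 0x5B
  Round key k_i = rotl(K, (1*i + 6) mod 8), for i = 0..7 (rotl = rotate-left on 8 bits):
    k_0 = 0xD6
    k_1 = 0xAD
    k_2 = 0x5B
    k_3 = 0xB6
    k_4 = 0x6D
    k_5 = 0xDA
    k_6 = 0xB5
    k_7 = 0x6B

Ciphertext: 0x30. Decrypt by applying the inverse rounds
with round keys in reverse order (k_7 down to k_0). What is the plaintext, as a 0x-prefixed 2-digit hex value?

s_0 = ciphertext = 0x30
s_1 = InvRound(s_0, k_7) = 0xF9
s_2 = InvRound(s_1, k_6) = 0x28
s_3 = InvRound(s_2, k_5) = 0x35
s_4 = InvRound(s_3, k_4) = 0x2C
s_5 = InvRound(s_4, k_3) = 0x7D
s_6 = InvRound(s_5, k_2) = 0xA2
s_7 = InvRound(s_6, k_1) = 0x52
s_8 = InvRound(s_7, k_0) = 0x4F

0x4F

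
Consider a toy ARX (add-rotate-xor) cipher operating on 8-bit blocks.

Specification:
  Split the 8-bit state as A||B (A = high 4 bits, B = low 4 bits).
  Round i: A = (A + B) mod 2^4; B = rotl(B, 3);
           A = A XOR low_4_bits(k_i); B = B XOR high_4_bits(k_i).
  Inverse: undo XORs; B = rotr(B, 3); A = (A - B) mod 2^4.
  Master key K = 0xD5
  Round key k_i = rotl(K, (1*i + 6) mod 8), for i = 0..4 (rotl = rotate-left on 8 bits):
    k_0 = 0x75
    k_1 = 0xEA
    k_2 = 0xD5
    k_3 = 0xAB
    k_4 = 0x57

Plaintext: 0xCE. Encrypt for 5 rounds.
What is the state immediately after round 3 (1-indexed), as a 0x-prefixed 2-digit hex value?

s_0 = plaintext = 0xCE
s_1 = Round(s_0, k_0) = 0xF0
s_2 = Round(s_1, k_1) = 0x5E
s_3 = Round(s_2, k_2) = 0x6A
s_4 = Round(s_3, k_3) = 0xBF
s_5 = Round(s_4, k_4) = 0xDA

0x6A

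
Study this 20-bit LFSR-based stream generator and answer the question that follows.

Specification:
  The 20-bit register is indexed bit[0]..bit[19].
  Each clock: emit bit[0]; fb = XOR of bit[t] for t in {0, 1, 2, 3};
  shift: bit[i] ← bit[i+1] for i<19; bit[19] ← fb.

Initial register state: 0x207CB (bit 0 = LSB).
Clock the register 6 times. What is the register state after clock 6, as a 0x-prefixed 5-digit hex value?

0x9481F

reg_0 = 0x207CB
clock 1: out=1, reg = 0x903E5
clock 2: out=1, reg = 0x481F2
clock 3: out=0, reg = 0xA40F9
clock 4: out=1, reg = 0x5207C
clock 5: out=0, reg = 0x2903E
clock 6: out=0, reg = 0x9481F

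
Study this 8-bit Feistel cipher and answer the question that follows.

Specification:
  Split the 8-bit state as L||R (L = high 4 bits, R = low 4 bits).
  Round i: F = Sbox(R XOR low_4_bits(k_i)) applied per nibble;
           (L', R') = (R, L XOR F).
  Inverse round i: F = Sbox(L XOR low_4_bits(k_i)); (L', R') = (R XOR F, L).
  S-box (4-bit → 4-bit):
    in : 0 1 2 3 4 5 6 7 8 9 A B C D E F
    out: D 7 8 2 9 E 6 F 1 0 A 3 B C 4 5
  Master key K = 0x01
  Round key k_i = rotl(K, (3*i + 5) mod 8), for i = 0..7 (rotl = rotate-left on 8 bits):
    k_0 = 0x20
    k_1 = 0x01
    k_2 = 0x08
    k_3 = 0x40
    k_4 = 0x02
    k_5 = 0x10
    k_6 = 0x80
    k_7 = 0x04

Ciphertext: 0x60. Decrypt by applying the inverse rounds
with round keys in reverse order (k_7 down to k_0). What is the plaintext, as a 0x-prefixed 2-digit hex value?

0xFB

s_0 = ciphertext = 0x60
s_1 = InvRound(s_0, k_7) = 0x86
s_2 = InvRound(s_1, k_6) = 0x78
s_3 = InvRound(s_2, k_5) = 0x77
s_4 = InvRound(s_3, k_4) = 0x97
s_5 = InvRound(s_4, k_3) = 0x79
s_6 = InvRound(s_5, k_2) = 0xC7
s_7 = InvRound(s_6, k_1) = 0xBC
s_8 = InvRound(s_7, k_0) = 0xFB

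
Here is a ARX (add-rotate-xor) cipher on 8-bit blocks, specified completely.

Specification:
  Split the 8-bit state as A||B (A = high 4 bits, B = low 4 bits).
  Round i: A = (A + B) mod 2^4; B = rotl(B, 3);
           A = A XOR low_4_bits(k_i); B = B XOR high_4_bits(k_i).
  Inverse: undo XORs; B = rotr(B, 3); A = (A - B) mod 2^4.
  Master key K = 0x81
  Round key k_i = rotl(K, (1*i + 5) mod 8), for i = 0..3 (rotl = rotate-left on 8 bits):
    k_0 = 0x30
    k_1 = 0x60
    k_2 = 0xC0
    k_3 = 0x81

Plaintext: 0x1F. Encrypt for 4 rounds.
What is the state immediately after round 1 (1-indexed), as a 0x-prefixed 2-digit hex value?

0x0C

s_0 = plaintext = 0x1F
s_1 = Round(s_0, k_0) = 0x0C
s_2 = Round(s_1, k_1) = 0xC0
s_3 = Round(s_2, k_2) = 0xCC
s_4 = Round(s_3, k_3) = 0x9E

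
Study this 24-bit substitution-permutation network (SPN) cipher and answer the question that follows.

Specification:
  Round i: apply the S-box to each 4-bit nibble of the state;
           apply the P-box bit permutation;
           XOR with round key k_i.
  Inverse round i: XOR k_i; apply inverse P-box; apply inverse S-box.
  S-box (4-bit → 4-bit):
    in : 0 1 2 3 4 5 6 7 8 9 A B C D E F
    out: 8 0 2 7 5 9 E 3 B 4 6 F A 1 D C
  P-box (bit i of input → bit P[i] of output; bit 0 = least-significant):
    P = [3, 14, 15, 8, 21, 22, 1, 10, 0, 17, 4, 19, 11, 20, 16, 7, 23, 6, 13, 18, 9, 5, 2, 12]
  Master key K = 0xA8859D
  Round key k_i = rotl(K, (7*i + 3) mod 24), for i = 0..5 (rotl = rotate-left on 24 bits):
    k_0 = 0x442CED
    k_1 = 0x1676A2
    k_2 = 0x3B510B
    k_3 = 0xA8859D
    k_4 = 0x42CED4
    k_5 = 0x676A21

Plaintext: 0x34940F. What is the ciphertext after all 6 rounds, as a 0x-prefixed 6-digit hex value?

s_0 = plaintext = 0x34940F
s_1 = Round(s_0, k_0) = 0xC58BD8
s_2 = Round(s_1, k_1) = 0xA82F1B
s_3 = Round(s_2, k_2) = 0xA79077
s_4 = Round(s_3, k_3) = 0x41C5F1
s_5 = Round(s_4, k_4) = 0x5AC853
s_6 = Round(s_5, k_5) = 0x5D9CE8

0x5D9CE8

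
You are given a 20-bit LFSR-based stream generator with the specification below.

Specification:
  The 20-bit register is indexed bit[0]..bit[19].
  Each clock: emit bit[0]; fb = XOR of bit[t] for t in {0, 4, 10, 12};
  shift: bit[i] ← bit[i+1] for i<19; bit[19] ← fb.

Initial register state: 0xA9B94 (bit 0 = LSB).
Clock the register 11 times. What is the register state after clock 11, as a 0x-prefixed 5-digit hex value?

0x44553

reg_0 = 0xA9B94
clock 1: out=0, reg = 0x54DCA
clock 2: out=0, reg = 0xAA6E5
clock 3: out=1, reg = 0x55372
clock 4: out=0, reg = 0x2A9B9
clock 5: out=1, reg = 0x154DC
clock 6: out=0, reg = 0x8AA6E
clock 7: out=0, reg = 0x45537
clock 8: out=1, reg = 0x22A9B
clock 9: out=1, reg = 0x1154D
clock 10: out=1, reg = 0x88AA6
clock 11: out=0, reg = 0x44553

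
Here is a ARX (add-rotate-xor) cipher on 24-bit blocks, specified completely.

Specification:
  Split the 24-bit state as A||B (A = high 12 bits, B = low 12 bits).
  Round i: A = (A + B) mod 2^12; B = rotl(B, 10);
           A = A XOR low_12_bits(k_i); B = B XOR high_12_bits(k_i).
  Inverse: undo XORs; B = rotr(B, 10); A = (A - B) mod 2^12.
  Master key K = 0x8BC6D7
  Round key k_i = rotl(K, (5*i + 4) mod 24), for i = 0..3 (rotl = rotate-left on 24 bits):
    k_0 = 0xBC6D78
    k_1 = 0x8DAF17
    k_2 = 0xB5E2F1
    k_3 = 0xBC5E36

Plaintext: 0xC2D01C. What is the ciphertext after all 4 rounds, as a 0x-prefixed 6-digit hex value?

0xFE4BF0

s_0 = plaintext = 0xC2D01C
s_1 = Round(s_0, k_0) = 0x131BC1
s_2 = Round(s_1, k_1) = 0x3E5E2A
s_3 = Round(s_2, k_2) = 0x0FE0D4
s_4 = Round(s_3, k_3) = 0xFE4BF0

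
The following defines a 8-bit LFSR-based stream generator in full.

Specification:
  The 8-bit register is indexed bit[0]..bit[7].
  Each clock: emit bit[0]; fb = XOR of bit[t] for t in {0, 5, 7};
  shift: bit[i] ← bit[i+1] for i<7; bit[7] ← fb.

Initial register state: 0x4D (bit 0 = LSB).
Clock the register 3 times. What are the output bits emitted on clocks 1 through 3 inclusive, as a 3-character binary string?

101

reg_0 = 0x4D
clock 1: out=1, reg = 0xA6
clock 2: out=0, reg = 0x53
clock 3: out=1, reg = 0xA9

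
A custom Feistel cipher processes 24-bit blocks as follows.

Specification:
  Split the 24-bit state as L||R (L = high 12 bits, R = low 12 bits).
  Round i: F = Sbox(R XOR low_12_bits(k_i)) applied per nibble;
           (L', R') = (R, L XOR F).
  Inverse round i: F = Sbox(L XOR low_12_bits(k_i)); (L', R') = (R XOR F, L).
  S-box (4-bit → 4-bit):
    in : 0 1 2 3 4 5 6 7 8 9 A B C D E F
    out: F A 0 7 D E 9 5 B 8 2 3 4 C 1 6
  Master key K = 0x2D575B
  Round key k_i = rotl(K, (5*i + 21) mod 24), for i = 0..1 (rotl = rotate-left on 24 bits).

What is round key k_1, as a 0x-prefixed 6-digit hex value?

0xB55D6C

K = 0x2D575B
k_0 = rotl(K, (5*0+21) mod 24) = rotl(K, 21) = 0x65AAEB
k_1 = rotl(K, (5*1+21) mod 24) = rotl(K, 2) = 0xB55D6C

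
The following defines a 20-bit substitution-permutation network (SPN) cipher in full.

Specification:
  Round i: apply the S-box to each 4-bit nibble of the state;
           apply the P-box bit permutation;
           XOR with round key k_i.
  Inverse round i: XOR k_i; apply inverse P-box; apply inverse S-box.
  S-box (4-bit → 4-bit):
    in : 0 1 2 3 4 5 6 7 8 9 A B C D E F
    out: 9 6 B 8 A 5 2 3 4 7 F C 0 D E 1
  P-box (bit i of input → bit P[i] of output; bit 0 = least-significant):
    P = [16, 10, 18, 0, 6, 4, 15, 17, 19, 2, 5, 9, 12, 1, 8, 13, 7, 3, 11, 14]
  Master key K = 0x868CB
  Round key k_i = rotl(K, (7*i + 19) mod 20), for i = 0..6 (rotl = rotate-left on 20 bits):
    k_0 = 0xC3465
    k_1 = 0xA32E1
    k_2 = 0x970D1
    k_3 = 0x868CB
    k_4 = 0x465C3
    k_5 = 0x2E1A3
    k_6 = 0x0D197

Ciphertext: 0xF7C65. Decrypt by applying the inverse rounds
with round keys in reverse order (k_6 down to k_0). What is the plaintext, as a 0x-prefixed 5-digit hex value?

0x519BD

s_0 = ciphertext = 0xF7C65
s_1 = InvRound(s_0, k_6) = 0x5E5A9
s_2 = InvRound(s_1, k_5) = 0x66C39
s_3 = InvRound(s_2, k_4) = 0x9182C
s_4 = InvRound(s_3, k_3) = 0x021F0
s_5 = InvRound(s_4, k_2) = 0x355C0
s_6 = InvRound(s_5, k_1) = 0x3BDC2
s_7 = InvRound(s_6, k_0) = 0x519BD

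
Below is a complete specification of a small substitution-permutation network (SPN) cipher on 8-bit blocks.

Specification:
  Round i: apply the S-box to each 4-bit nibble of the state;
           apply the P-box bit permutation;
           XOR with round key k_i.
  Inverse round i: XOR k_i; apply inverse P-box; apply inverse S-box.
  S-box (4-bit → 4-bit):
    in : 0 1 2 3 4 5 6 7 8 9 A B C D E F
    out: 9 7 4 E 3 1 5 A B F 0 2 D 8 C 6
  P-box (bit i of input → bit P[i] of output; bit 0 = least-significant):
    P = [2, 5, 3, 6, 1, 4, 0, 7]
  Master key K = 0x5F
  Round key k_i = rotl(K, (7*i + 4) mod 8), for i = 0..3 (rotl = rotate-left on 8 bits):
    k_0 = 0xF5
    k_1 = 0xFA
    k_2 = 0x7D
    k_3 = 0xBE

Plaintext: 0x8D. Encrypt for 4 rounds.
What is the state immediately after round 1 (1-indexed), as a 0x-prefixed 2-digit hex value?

0x27

s_0 = plaintext = 0x8D
s_1 = Round(s_0, k_0) = 0x27
s_2 = Round(s_1, k_1) = 0x9B
s_3 = Round(s_2, k_2) = 0xCE
s_4 = Round(s_3, k_3) = 0x75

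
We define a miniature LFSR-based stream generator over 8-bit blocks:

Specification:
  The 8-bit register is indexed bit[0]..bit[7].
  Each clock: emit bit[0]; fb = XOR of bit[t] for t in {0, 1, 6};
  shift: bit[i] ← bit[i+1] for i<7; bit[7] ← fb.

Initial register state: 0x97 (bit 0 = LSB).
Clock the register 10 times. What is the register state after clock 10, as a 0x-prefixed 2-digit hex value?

reg_0 = 0x97
clock 1: out=1, reg = 0x4B
clock 2: out=1, reg = 0xA5
clock 3: out=1, reg = 0xD2
clock 4: out=0, reg = 0x69
clock 5: out=1, reg = 0x34
clock 6: out=0, reg = 0x1A
clock 7: out=0, reg = 0x8D
clock 8: out=1, reg = 0xC6
clock 9: out=0, reg = 0x63
clock 10: out=1, reg = 0xB1

0xB1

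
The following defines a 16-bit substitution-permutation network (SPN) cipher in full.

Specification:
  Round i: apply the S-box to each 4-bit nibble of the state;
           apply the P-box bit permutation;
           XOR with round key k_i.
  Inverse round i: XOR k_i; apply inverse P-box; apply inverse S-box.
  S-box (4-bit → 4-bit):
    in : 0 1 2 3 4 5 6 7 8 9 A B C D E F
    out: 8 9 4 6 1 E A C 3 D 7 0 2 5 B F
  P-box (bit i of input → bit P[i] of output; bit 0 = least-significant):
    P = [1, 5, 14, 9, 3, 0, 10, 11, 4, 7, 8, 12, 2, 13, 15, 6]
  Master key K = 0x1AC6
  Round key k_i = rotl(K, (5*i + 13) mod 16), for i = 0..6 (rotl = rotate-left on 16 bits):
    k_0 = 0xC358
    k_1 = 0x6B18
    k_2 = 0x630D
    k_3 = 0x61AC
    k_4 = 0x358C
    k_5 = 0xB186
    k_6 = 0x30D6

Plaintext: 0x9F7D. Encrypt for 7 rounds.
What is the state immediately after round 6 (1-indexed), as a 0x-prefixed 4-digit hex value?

0x5EED

s_0 = plaintext = 0x9F7D
s_1 = Round(s_0, k_0) = 0x1E8E
s_2 = Round(s_1, k_1) = 0x79E7
s_3 = Round(s_2, k_2) = 0xB854
s_4 = Round(s_3, k_3) = 0x6D3F
s_5 = Round(s_4, k_4) = 0x52FF
s_6 = Round(s_5, k_5) = 0x5EED
s_7 = Round(s_6, k_6) = 0xC80D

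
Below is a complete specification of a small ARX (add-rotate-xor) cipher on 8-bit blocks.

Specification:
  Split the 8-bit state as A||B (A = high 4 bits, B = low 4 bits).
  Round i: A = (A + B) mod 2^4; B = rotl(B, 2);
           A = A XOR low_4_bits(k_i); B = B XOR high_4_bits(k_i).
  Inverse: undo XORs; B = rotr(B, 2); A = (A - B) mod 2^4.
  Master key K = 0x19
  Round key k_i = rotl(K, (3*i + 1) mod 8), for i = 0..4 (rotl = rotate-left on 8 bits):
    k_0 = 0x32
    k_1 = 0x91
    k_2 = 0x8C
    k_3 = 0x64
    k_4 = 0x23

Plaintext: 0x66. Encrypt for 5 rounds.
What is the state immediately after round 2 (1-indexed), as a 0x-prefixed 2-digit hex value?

s_0 = plaintext = 0x66
s_1 = Round(s_0, k_0) = 0xEA
s_2 = Round(s_1, k_1) = 0x93
s_3 = Round(s_2, k_2) = 0x04
s_4 = Round(s_3, k_3) = 0x07
s_5 = Round(s_4, k_4) = 0x4F

0x93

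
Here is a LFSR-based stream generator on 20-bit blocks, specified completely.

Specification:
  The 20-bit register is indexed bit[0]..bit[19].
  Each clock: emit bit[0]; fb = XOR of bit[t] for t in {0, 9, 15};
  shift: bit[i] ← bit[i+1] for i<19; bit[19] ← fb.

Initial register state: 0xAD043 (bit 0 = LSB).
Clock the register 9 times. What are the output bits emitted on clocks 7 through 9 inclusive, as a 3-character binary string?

100

reg_0 = 0xAD043
clock 1: out=1, reg = 0x56821
clock 2: out=1, reg = 0xAB410
clock 3: out=0, reg = 0xD5A08
clock 4: out=0, reg = 0xEAD04
clock 5: out=0, reg = 0xF5682
clock 6: out=0, reg = 0xFAB41
clock 7: out=1, reg = 0xFD5A0
clock 8: out=0, reg = 0xFEAD0
clock 9: out=0, reg = 0x7F568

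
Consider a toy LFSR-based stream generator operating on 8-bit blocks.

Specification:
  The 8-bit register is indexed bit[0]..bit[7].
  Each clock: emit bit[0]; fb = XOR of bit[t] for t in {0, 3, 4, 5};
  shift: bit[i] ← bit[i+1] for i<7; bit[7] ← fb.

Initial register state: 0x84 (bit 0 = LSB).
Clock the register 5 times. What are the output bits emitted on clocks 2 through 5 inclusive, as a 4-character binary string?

0100

reg_0 = 0x84
clock 1: out=0, reg = 0x42
clock 2: out=0, reg = 0x21
clock 3: out=1, reg = 0x10
clock 4: out=0, reg = 0x88
clock 5: out=0, reg = 0xC4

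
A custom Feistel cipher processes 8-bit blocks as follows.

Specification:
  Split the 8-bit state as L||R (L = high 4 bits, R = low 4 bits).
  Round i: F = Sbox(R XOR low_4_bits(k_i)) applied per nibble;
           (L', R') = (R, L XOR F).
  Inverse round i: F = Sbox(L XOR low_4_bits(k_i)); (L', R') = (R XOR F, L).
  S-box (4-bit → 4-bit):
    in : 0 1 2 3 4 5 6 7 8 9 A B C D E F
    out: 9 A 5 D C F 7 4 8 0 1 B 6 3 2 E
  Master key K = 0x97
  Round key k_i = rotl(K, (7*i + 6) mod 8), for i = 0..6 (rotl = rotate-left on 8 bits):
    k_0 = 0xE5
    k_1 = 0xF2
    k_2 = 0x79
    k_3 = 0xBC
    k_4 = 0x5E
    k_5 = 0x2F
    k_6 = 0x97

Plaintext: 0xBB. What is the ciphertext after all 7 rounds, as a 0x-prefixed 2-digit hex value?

s_0 = plaintext = 0xBB
s_1 = Round(s_0, k_0) = 0xB9
s_2 = Round(s_1, k_1) = 0x90
s_3 = Round(s_2, k_2) = 0x09
s_4 = Round(s_3, k_3) = 0x9F
s_5 = Round(s_4, k_4) = 0xF3
s_6 = Round(s_5, k_5) = 0x39
s_7 = Round(s_6, k_6) = 0x91

0x91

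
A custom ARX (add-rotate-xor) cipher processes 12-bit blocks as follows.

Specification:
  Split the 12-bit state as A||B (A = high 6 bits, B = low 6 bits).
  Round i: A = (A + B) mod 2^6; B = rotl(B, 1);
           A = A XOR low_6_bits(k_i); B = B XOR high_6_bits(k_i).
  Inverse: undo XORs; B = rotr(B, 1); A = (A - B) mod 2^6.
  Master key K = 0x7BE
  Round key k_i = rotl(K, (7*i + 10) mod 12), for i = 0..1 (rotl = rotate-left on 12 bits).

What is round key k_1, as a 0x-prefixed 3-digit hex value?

0x7CF

K = 0x7BE
k_0 = rotl(K, (7*0+10) mod 12) = rotl(K, 10) = 0x9EF
k_1 = rotl(K, (7*1+10) mod 12) = rotl(K, 5) = 0x7CF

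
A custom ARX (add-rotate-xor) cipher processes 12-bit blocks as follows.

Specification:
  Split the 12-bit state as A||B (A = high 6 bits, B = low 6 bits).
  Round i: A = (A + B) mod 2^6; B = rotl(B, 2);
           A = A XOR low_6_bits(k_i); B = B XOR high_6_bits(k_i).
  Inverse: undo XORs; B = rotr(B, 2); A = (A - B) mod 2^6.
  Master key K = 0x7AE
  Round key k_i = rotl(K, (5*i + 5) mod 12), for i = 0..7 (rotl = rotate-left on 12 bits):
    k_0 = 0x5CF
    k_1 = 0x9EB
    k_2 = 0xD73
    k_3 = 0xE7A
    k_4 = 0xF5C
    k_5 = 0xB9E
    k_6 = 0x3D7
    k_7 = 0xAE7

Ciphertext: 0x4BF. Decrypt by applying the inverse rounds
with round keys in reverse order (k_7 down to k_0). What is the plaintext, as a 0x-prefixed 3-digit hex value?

0xBBB

s_0 = ciphertext = 0x4BF
s_1 = InvRound(s_0, k_7) = 0xC05
s_2 = InvRound(s_1, k_6) = 0x162
s_3 = InvRound(s_2, k_5) = 0x603
s_4 = InvRound(s_3, k_4) = 0x56F
s_5 = InvRound(s_4, k_3) = 0x2A5
s_6 = InvRound(s_5, k_2) = 0xD44
s_7 = InvRound(s_6, k_1) = 0x9B8
s_8 = InvRound(s_7, k_0) = 0xBBB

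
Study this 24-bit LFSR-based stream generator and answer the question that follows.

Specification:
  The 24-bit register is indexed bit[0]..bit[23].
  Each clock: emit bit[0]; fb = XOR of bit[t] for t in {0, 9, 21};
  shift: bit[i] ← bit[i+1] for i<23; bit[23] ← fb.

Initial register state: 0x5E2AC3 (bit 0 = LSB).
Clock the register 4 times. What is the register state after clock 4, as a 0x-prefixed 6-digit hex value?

reg_0 = 0x5E2AC3
clock 1: out=1, reg = 0x2F1561
clock 2: out=1, reg = 0x178AB0
clock 3: out=0, reg = 0x8BC558
clock 4: out=0, reg = 0x45E2AC

0x45E2AC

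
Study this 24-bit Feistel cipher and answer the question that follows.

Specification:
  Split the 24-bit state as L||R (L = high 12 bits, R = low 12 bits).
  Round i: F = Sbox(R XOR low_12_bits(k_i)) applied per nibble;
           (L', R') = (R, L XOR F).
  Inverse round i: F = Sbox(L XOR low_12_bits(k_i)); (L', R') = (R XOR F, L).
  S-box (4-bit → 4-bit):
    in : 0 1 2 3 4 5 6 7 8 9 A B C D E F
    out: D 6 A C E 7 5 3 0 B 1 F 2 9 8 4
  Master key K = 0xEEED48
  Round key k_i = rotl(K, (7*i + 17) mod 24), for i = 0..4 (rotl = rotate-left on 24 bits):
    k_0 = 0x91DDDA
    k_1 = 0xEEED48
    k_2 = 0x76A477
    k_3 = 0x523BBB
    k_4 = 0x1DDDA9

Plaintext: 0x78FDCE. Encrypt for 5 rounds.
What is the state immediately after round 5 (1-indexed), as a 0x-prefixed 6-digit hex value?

0x33834D

s_0 = plaintext = 0x78FDCE
s_1 = Round(s_0, k_0) = 0xDCEAE1
s_2 = Round(s_1, k_1) = 0xAE1ED5
s_3 = Round(s_2, k_2) = 0xED5BFB
s_4 = Round(s_3, k_3) = 0xBFB338
s_5 = Round(s_4, k_4) = 0x33834D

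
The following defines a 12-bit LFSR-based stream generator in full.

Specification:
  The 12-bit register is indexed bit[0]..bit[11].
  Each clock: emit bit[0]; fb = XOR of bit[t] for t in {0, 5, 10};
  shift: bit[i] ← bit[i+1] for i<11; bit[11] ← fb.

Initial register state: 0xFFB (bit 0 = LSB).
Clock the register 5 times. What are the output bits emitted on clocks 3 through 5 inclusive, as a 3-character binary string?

011

reg_0 = 0xFFB
clock 1: out=1, reg = 0xFFD
clock 2: out=1, reg = 0xFFE
clock 3: out=0, reg = 0x7FF
clock 4: out=1, reg = 0xBFF
clock 5: out=1, reg = 0x5FF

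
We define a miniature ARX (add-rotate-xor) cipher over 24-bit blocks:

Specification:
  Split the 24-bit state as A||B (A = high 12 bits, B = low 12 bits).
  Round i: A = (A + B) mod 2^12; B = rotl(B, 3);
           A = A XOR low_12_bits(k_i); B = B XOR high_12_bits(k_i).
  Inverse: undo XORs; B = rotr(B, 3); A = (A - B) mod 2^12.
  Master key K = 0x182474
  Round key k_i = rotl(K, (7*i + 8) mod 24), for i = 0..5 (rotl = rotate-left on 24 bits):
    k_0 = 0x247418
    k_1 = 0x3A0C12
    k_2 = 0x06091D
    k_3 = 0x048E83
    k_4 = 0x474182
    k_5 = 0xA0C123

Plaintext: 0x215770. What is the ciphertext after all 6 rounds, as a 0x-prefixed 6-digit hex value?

s_0 = plaintext = 0x215770
s_1 = Round(s_0, k_0) = 0xD9D9C4
s_2 = Round(s_1, k_1) = 0xB73D84
s_3 = Round(s_2, k_2) = 0x1EAC46
s_4 = Round(s_3, k_3) = 0x0B327E
s_5 = Round(s_4, k_4) = 0x2B3785
s_6 = Round(s_5, k_5) = 0xB1B627

0xB1B627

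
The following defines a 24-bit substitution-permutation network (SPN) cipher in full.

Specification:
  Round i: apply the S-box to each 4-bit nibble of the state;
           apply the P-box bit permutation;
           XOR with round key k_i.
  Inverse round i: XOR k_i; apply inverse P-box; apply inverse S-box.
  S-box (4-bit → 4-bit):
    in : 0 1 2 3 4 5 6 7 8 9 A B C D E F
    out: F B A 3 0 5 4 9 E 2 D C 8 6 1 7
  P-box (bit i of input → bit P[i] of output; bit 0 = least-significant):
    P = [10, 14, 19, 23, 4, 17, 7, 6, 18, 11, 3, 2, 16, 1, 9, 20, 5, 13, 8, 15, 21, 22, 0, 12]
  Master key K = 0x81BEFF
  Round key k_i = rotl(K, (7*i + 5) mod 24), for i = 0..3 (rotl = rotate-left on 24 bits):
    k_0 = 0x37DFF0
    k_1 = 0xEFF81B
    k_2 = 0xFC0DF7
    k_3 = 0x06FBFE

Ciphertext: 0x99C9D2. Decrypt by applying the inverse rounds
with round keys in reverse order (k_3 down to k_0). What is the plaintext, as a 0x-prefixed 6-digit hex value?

s_0 = ciphertext = 0x99C9D2
s_1 = InvRound(s_0, k_3) = 0xC3AA9B
s_2 = InvRound(s_1, k_2) = 0xE0AA25
s_3 = InvRound(s_2, k_1) = 0xCEFA3D
s_4 = InvRound(s_3, k_0) = 0xFD7BBA

0xFD7BBA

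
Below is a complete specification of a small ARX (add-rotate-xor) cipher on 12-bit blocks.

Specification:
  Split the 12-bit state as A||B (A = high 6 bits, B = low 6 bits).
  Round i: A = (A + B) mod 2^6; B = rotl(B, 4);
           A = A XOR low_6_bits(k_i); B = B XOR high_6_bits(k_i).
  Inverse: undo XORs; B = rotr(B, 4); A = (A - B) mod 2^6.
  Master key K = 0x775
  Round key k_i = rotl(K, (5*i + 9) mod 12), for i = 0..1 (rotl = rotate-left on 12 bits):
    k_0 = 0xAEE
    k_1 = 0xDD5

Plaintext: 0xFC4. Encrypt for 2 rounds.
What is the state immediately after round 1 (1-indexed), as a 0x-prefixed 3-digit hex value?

0xB6A

s_0 = plaintext = 0xFC4
s_1 = Round(s_0, k_0) = 0xB6A
s_2 = Round(s_1, k_1) = 0x09D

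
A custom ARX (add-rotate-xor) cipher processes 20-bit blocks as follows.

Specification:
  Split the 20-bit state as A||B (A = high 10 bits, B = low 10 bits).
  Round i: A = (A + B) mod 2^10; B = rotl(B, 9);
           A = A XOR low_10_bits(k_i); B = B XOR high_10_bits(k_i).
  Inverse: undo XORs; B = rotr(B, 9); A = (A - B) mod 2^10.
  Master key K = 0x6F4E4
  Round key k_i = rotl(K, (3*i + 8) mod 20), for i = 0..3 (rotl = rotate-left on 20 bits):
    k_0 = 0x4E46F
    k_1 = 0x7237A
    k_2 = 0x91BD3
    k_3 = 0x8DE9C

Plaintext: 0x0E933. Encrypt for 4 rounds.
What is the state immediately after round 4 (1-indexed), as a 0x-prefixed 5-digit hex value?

0x3C712

s_0 = plaintext = 0x0E933
s_1 = Round(s_0, k_0) = 0x40BA0
s_2 = Round(s_1, k_1) = 0xF6018
s_3 = Round(s_2, k_2) = 0x08E4A
s_4 = Round(s_3, k_3) = 0x3C712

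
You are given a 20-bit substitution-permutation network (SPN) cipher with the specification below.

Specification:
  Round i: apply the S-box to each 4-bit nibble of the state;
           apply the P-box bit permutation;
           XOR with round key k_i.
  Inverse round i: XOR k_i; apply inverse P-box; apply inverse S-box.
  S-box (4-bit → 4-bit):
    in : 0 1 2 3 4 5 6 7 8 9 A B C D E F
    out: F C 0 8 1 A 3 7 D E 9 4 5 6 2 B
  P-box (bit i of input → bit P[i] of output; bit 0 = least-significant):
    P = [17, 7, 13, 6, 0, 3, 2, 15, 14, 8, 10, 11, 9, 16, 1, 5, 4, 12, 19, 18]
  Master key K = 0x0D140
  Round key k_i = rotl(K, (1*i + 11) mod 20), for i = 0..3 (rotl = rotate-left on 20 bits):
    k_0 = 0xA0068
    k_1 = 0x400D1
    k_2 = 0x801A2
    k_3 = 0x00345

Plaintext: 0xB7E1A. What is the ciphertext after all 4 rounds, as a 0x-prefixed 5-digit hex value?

0x435C9

s_0 = plaintext = 0xB7E1A
s_1 = Round(s_0, k_0) = 0x1832E
s_2 = Round(s_1, k_1) = 0x80A73
s_3 = Round(s_2, k_2) = 0x54BDD
s_4 = Round(s_3, k_3) = 0x435C9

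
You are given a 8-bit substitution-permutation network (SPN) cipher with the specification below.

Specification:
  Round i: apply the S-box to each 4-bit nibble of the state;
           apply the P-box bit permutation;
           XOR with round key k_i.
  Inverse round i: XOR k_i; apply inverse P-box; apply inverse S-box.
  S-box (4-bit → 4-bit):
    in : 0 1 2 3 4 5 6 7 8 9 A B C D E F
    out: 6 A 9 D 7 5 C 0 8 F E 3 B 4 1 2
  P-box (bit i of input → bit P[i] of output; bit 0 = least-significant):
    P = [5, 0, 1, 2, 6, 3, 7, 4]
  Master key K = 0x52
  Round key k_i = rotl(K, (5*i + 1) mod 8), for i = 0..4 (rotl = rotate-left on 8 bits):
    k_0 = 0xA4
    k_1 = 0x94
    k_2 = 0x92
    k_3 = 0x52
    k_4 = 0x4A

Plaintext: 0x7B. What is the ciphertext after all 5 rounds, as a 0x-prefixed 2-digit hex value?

s_0 = plaintext = 0x7B
s_1 = Round(s_0, k_0) = 0x85
s_2 = Round(s_1, k_1) = 0xA6
s_3 = Round(s_2, k_2) = 0x0C
s_4 = Round(s_3, k_3) = 0xFF
s_5 = Round(s_4, k_4) = 0x43

0x43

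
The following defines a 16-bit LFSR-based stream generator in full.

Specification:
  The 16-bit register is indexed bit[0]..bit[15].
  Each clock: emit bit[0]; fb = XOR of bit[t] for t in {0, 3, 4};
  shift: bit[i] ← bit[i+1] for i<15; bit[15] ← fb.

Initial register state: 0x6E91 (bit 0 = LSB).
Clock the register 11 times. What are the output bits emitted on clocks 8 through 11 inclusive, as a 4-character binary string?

1011

reg_0 = 0x6E91
clock 1: out=1, reg = 0x3748
clock 2: out=0, reg = 0x9BA4
clock 3: out=0, reg = 0x4DD2
clock 4: out=0, reg = 0xA6E9
clock 5: out=1, reg = 0x5374
clock 6: out=0, reg = 0xA9BA
clock 7: out=0, reg = 0x54DD
clock 8: out=1, reg = 0xAA6E
clock 9: out=0, reg = 0xD537
clock 10: out=1, reg = 0x6A9B
clock 11: out=1, reg = 0xB54D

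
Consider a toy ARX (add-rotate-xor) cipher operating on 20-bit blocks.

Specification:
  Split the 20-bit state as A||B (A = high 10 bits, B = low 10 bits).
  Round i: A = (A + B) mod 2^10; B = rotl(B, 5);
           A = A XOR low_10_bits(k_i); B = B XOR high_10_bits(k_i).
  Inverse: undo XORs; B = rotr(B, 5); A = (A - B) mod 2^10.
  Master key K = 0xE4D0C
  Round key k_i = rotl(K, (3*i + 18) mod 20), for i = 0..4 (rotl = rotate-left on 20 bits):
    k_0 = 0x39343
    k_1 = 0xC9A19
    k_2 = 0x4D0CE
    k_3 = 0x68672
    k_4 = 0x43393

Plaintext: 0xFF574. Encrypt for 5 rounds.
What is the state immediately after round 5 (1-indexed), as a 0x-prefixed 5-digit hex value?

s_0 = plaintext = 0xFF574
s_1 = Round(s_0, k_0) = 0x8CA6F
s_2 = Round(s_1, k_1) = 0xAE2D5
s_3 = Round(s_2, k_2) = 0x50F82
s_4 = Round(s_3, k_3) = 0xADDFD
s_5 = Round(s_4, k_4) = 0xC9EA3

0xC9EA3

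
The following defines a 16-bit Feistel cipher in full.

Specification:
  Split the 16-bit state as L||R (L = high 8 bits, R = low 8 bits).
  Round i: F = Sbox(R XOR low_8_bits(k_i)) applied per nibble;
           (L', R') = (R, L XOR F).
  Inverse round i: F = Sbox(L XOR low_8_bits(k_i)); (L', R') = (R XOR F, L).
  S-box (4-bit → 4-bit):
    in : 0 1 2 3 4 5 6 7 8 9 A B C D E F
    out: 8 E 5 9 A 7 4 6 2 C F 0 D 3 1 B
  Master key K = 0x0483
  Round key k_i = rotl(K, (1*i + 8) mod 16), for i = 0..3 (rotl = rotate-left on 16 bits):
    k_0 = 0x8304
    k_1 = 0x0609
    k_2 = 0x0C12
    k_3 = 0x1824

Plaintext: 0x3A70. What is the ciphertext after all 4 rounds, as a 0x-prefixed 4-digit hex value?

s_0 = plaintext = 0x3A70
s_1 = Round(s_0, k_0) = 0x7050
s_2 = Round(s_1, k_1) = 0x500C
s_3 = Round(s_2, k_2) = 0x0CB1
s_4 = Round(s_3, k_3) = 0xB1CB

0xB1CB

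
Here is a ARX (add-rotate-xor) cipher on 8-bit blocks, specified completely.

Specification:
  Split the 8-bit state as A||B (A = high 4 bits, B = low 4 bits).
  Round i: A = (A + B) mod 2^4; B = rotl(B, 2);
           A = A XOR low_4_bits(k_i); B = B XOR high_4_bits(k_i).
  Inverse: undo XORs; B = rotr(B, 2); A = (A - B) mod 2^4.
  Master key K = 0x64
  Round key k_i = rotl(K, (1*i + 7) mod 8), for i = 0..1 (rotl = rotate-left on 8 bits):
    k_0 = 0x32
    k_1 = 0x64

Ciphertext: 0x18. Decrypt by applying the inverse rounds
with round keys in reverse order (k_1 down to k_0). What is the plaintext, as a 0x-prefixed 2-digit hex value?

0x62

s_0 = ciphertext = 0x18
s_1 = InvRound(s_0, k_1) = 0xAB
s_2 = InvRound(s_1, k_0) = 0x62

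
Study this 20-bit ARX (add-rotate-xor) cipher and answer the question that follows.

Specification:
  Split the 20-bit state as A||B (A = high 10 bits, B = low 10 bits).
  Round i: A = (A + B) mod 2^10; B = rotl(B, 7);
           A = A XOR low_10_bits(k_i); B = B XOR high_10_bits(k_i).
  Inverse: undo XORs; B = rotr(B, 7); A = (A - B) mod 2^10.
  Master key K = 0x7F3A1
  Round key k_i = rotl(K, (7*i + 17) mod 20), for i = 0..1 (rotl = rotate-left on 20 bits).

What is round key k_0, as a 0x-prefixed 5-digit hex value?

0x2FE74

K = 0x7F3A1
k_0 = rotl(K, (7*0+17) mod 20) = rotl(K, 17) = 0x2FE74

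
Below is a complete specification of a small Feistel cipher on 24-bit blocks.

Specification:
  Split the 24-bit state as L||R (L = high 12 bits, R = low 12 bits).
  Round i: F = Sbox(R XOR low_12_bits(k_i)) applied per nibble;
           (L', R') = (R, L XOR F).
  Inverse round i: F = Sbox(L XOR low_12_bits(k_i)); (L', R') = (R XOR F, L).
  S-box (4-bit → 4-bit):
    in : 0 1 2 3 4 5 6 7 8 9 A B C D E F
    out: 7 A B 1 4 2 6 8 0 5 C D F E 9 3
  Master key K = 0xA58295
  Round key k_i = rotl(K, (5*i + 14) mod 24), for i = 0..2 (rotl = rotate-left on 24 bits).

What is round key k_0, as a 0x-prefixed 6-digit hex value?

K = 0xA58295
k_0 = rotl(K, (5*0+14) mod 24) = rotl(K, 14) = 0xA56960

0xA56960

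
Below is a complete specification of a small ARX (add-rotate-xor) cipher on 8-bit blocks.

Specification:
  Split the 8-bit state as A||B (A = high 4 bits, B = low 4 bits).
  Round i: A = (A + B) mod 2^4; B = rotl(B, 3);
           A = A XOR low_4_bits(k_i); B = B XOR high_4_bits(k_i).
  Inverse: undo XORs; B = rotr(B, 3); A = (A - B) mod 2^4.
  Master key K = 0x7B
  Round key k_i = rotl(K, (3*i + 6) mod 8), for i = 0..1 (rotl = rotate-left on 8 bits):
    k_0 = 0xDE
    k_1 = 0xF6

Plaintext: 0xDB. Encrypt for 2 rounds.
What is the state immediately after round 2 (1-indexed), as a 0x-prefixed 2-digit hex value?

0x0F

s_0 = plaintext = 0xDB
s_1 = Round(s_0, k_0) = 0x60
s_2 = Round(s_1, k_1) = 0x0F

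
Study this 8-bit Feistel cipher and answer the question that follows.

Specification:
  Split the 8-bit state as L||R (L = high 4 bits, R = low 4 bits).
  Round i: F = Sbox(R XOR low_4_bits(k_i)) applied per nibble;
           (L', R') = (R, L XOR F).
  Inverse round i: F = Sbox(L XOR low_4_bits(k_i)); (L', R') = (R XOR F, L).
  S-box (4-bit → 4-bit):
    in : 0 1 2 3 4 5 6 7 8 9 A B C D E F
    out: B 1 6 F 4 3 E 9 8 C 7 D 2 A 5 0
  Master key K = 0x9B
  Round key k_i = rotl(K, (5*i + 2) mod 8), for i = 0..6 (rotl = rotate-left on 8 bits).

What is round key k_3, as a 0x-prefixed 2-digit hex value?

0x37

K = 0x9B
k_0 = rotl(K, (5*0+2) mod 8) = rotl(K, 2) = 0x6E
k_1 = rotl(K, (5*1+2) mod 8) = rotl(K, 7) = 0xCD
k_2 = rotl(K, (5*2+2) mod 8) = rotl(K, 4) = 0xB9
k_3 = rotl(K, (5*3+2) mod 8) = rotl(K, 1) = 0x37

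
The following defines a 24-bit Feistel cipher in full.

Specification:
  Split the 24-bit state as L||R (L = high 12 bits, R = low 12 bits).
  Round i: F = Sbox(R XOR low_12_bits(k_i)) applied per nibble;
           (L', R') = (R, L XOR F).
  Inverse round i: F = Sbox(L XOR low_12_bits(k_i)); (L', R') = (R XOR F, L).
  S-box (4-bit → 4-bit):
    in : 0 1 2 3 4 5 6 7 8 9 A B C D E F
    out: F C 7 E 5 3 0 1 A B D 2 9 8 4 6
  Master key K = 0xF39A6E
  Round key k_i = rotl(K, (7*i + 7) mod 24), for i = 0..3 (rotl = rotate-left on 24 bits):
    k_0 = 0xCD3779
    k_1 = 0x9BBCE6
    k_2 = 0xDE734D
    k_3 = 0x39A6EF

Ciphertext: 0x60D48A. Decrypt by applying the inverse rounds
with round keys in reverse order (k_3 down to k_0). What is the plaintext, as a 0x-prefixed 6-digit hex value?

s_0 = ciphertext = 0x60D48A
s_1 = InvRound(s_0, k_3) = 0xBCD60D
s_2 = InvRound(s_1, k_2) = 0xCA2BCD
s_3 = InvRound(s_2, k_1) = 0x498CA2
s_4 = InvRound(s_3, k_0) = 0x2EE498

0x2EE498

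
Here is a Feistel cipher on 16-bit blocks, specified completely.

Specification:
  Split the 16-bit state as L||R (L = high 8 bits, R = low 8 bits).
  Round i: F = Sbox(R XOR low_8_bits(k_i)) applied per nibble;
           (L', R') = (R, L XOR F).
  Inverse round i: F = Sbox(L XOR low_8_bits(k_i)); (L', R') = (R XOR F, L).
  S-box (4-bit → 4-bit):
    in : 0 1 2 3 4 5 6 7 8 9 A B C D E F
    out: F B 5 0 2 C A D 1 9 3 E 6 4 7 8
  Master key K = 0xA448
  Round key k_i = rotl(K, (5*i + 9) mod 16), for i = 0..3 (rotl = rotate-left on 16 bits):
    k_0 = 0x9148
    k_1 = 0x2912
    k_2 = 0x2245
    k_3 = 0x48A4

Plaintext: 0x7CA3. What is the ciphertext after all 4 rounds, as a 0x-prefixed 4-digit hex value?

s_0 = plaintext = 0x7CA3
s_1 = Round(s_0, k_0) = 0xA302
s_2 = Round(s_1, k_1) = 0x021C
s_3 = Round(s_2, k_2) = 0x1CCB
s_4 = Round(s_3, k_3) = 0xCBB4

0xCBB4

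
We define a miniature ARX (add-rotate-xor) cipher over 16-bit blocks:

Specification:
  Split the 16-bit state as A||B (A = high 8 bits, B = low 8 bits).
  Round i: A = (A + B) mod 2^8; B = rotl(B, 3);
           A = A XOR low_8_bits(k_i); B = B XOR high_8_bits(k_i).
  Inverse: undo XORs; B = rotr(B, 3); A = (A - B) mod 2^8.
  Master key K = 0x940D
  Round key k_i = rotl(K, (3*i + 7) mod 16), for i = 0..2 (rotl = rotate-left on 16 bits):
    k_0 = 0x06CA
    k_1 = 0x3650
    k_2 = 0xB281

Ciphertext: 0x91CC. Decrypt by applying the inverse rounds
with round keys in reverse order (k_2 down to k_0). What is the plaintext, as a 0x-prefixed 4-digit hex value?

0xF127

s_0 = ciphertext = 0x91CC
s_1 = InvRound(s_0, k_2) = 0x41CF
s_2 = InvRound(s_1, k_1) = 0xD23F
s_3 = InvRound(s_2, k_0) = 0xF127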